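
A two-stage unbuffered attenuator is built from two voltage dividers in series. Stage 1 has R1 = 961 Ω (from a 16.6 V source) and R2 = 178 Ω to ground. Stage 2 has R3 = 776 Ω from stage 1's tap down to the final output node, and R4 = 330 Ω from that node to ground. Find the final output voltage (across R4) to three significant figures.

Stage 2 presents R3+R4 = 1106 Ω as a load on stage 1's tap.
Stage 1's lower leg becomes R2‖(R3+R4) = 153.3 Ω, so V_mid = 16.6 × 153.3/1114 = 2.284 V.
Stage 2 is itself unloaded: V_out = V_mid × R4/(R3+R4) = 2.284 × 330/1106 = 0.681 V.

V_out ≈ 0.681 V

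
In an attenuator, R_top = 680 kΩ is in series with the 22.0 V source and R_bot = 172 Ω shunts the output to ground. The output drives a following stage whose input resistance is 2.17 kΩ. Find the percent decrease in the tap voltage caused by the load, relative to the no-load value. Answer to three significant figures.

7.34 %

The divider's output (Thévenin) resistance is R_top‖R_bot = 172.0 Ω.
Fractional drop under load = R_th/(R_th + R_L) = 172.0 / (172.0 + 2170) = 0.07342.
So the output falls by 7.34 %.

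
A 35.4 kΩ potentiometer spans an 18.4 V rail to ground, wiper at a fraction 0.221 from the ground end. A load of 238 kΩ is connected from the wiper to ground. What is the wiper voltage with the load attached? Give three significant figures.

The wiper splits the pot into (1−α)R = 27.58 kΩ above and αR = 7.823 kΩ below.
Lower section ‖ load = 7.574 kΩ.
V_wiper = 18.4 × 7.574/(27.58 + 7.574) = 3.96 V.

V ≈ 3.96 V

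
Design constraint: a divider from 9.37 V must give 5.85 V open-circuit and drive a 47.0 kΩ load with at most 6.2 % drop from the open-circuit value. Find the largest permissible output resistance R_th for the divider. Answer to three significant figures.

R_th ≤ 3.11 kΩ

Loading drop = R_th/(R_th + R_L) ≤ 0.0620, so R_th ≤ R_L · ε/(1−ε) = 47.0 kΩ × 0.0620/0.9380 = 3.11 kΩ.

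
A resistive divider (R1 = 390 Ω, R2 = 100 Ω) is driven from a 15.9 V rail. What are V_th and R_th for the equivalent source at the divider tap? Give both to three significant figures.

V_th = 3.24 V, R_th = 79.6 Ω

V_th is the open-circuit tap voltage: 15.9 × 100/(390 + 100) = 3.24 V.
With the supply zeroed, R1 and R2 appear in parallel from the tap: R_th = R1‖R2 = (390 × 100)/490.0 = 79.6 Ω.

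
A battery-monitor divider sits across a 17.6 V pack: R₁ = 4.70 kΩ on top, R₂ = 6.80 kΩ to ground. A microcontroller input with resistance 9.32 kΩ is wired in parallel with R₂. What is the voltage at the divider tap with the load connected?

The load sits in parallel with R₂: R₂‖R_L = (6.80 × 9.32) / (6.80 + 9.32) = 3.932 kΩ.
V_out = 17.6 × 3.932 / (4.70 + 3.932) = 17.6 × 3.932/8.632 = 8.02 V.

V_out ≈ 8.02 V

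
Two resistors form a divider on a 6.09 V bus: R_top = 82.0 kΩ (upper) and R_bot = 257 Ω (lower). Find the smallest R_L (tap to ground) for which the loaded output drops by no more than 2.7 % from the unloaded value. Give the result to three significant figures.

Output resistance R_th = R_top‖R_bot = (82000 × 257)/82260 = 256.2 Ω.
The fractional drop is R_th/(R_th + R_L); requiring this ≤ 0.0270 gives R_L ≥ R_th(1/0.0270 − 1) = 256.2 × 36.04 = 9.23 kΩ.

R_L(min) ≈ 9.23 kΩ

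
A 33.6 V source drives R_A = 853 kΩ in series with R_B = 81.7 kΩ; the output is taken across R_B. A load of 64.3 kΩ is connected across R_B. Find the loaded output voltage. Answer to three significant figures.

V_out ≈ 1.36 V

The load sits in parallel with R_B: R_B‖R_L = (81.7 × 64.3) / (81.7 + 64.3) = 35.98 kΩ.
V_out = 33.6 × 35.98 / (853 + 35.98) = 33.6 × 35.98/889.0 = 1.36 V.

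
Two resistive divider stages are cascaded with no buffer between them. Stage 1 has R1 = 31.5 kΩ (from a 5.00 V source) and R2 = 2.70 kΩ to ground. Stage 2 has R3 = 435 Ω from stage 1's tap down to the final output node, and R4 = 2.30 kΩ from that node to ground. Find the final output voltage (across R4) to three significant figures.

V_out ≈ 0.174 V

Stage 2 presents R3+R4 = 2735 Ω as a load on stage 1's tap.
Stage 1's lower leg becomes R2‖(R3+R4) = 1359 Ω, so V_mid = 5.00 × 1359/32860 = 0.2067 V.
Stage 2 is itself unloaded: V_out = V_mid × R4/(R3+R4) = 0.2067 × 2300/2735 = 0.174 V.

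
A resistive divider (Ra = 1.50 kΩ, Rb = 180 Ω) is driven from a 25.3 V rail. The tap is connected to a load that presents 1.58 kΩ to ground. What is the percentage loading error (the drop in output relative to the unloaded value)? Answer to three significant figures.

Unloaded V = 25.3 × 180/1680 = 2.7107 V.
Loaded: Rb‖R_L = 161.6 Ω, giving V = 25.3 × 161.6/1662 = 2.4604 V.
Drop = (2.7107 − 2.4604) / 2.7107 = 9.23 %.

9.23 %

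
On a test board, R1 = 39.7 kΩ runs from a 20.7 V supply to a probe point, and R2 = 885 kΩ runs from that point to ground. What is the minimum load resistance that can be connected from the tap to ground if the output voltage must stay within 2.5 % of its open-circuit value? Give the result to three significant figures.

Output resistance R_th = R1‖R2 = (39.7 × 885)/924.7 = 38.00 kΩ.
The fractional drop is R_th/(R_th + R_L); requiring this ≤ 0.0250 gives R_L ≥ R_th(1/0.0250 − 1) = 38.00 × 39.00 = 1.48 MΩ.

R_L(min) ≈ 1.48 MΩ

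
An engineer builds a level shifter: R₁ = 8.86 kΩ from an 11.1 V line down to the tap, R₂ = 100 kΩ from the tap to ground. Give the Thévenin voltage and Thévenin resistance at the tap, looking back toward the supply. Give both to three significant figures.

V_th = 10.2 V, R_th = 8.14 kΩ

V_th is the open-circuit tap voltage: 11.1 × 100/(8.86 + 100) = 10.2 V.
With the supply zeroed, R₁ and R₂ appear in parallel from the tap: R_th = R₁‖R₂ = (8.86 × 100)/108.9 = 8.14 kΩ.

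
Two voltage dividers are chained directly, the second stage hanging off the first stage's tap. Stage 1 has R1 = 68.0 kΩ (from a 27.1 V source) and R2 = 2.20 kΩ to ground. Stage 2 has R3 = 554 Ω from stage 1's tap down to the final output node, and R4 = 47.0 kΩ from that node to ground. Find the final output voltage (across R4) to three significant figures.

V_out ≈ 0.803 V

Stage 2 presents R3+R4 = 47550 Ω as a load on stage 1's tap.
Stage 1's lower leg becomes R2‖(R3+R4) = 2103 Ω, so V_mid = 27.1 × 2103/70100 = 0.8129 V.
Stage 2 is itself unloaded: V_out = V_mid × R4/(R3+R4) = 0.8129 × 47000/47550 = 0.803 V.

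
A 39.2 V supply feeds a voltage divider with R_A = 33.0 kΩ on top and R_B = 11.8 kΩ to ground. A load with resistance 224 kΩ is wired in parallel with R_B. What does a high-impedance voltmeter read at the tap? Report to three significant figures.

V_out ≈ 9.94 V

The load sits in parallel with R_B: R_B‖R_L = (11.8 × 224) / (11.8 + 224) = 11.21 kΩ.
V_out = 39.2 × 11.21 / (33.0 + 11.21) = 39.2 × 11.21/44.21 = 9.94 V.
(Unloaded it would have been 10.3 V.)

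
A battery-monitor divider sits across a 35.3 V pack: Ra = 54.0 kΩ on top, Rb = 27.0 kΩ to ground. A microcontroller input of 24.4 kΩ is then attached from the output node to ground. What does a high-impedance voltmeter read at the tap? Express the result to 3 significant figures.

V_out ≈ 6.77 V

The load sits in parallel with Rb: Rb‖R_L = (27.0 × 24.4) / (27.0 + 24.4) = 12.82 kΩ.
V_out = 35.3 × 12.82 / (54.0 + 12.82) = 35.3 × 12.82/66.82 = 6.77 V.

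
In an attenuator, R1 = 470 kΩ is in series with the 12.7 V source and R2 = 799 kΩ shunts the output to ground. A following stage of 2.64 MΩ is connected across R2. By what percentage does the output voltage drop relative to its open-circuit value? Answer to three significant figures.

10.1 %

Unloaded V = 12.7 × 799/1269 = 7.9963 V.
Loaded: R2‖R_L = 613.4 kΩ, giving V = 12.7 × 613.4/1083 = 7.1903 V.
Drop = (7.9963 − 7.1903) / 7.9963 = 10.1 %.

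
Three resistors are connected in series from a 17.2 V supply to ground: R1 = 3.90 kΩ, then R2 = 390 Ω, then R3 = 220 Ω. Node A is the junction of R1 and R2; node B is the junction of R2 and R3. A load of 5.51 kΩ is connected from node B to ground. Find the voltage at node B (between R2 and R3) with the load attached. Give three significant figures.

V ≈ 0.808 V

At node B, R3 is in parallel with the load: R3‖R_L = 211.6 Ω.
Below node A the resistance is R2 + (R3‖R_L) = 601.6 Ω, so V_A = 17.2 × 601.6/4502 = 2.298 V.
Then V_B = V_A × (R3‖R_L)/(R2 + R3‖R_L) = 2.298 × 211.6/601.6 = 0.808 V.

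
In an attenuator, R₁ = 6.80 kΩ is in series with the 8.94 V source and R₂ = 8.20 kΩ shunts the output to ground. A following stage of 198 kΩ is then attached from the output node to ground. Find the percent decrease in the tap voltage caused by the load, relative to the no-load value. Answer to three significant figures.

1.84 %

The divider's output (Thévenin) resistance is R₁‖R₂ = 3.717 kΩ.
Fractional drop under load = R_th/(R_th + R_L) = 3.717 / (3.717 + 198) = 0.01843.
So the output falls by 1.84 %.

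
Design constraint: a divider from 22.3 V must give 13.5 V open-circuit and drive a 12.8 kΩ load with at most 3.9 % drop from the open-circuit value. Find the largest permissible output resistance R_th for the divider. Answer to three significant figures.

Loading drop = R_th/(R_th + R_L) ≤ 0.0390, so R_th ≤ R_L · ε/(1−ε) = 12.8 kΩ × 0.0390/0.9610 = 519 Ω.
(Any R1, R2 with R2/(R1+R2) = 0.605 and R1‖R2 ≤ 519 Ω will meet the spec.)

R_th ≤ 519 Ω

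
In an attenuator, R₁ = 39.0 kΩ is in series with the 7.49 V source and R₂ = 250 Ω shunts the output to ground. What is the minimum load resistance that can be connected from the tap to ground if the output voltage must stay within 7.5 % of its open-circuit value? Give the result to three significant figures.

Output resistance R_th = R₁‖R₂ = (39000 × 250)/39250 = 248.4 Ω.
The fractional drop is R_th/(R_th + R_L); requiring this ≤ 0.0750 gives R_L ≥ R_th(1/0.0750 − 1) = 248.4 × 12.33 = 3.06 kΩ.

R_L(min) ≈ 3.06 kΩ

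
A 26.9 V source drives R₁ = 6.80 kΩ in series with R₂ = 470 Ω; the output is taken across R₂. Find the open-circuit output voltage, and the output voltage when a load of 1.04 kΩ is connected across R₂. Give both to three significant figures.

Unloaded: 1.74 V; loaded: 1.22 V

Open-circuit: V = 26.9 × 470/(6800 + 470) = 1.74 V.
With the load, R₂ becomes R₂‖R_L = 323.7 Ω, so V = 26.9 × 323.7/7124 = 1.22 V.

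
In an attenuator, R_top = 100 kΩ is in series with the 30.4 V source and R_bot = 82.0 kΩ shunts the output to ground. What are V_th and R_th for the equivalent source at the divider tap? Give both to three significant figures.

V_th is the open-circuit tap voltage: 30.4 × 82.0/(100 + 82.0) = 13.7 V.
With the supply zeroed, R_top and R_bot appear in parallel from the tap: R_th = R_top‖R_bot = (100 × 82.0)/182.0 = 45.1 kΩ.

V_th = 13.7 V, R_th = 45.1 kΩ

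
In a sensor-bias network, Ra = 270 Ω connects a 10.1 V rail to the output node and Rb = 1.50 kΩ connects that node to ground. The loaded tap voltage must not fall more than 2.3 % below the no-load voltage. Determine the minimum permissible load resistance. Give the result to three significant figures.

Output resistance R_th = Ra‖Rb = (270 × 1500)/1770 = 228.8 Ω.
The fractional drop is R_th/(R_th + R_L); requiring this ≤ 0.0230 gives R_L ≥ R_th(1/0.0230 − 1) = 228.8 × 42.48 = 9.72 kΩ.

R_L(min) ≈ 9.72 kΩ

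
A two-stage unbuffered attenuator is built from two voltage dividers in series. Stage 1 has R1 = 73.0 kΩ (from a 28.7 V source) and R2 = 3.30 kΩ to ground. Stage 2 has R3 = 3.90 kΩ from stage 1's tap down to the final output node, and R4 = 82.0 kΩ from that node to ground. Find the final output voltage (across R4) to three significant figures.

V_out ≈ 1.14 V

Stage 2 presents R3+R4 = 85.90 kΩ as a load on stage 1's tap.
Stage 1's lower leg becomes R2‖(R3+R4) = 3.178 kΩ, so V_mid = 28.7 × 3.178/76.18 = 1.197 V.
Stage 2 is itself unloaded: V_out = V_mid × R4/(R3+R4) = 1.197 × 82.0/85.90 = 1.14 V.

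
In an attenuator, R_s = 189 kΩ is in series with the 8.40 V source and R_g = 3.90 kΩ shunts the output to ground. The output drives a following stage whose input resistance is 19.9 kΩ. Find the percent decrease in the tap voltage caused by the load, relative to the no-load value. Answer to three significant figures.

The divider's output (Thévenin) resistance is R_s‖R_g = 3.821 kΩ.
Fractional drop under load = R_th/(R_th + R_L) = 3.821 / (3.821 + 19.9) = 0.1611.
So the output falls by 16.1 %.

16.1 %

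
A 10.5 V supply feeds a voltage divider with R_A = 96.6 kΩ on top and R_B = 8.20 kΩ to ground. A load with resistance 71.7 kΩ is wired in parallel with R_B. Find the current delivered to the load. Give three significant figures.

R_B‖R_L = 7.358 kΩ; V_out = 10.5 × 7.358/104.0 = 0.7432 V.
I_L = V_out / R_L = 0.7432 / 71.7 kΩ = 0.0104 mA.

I_L ≈ 0.0104 mA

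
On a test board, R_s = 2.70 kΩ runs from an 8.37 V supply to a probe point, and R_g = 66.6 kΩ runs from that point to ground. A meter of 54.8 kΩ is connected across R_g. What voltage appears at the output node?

The load sits in parallel with R_g: R_g‖R_L = (66.6 × 54.8) / (66.6 + 54.8) = 30.06 kΩ.
V_out = 8.37 × 30.06 / (2.70 + 30.06) = 8.37 × 30.06/32.76 = 7.68 V.

V_out ≈ 7.68 V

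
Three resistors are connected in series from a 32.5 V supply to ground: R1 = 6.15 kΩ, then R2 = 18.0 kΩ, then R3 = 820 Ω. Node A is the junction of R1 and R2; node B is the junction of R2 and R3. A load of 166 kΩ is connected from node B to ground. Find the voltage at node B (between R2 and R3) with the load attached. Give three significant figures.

V ≈ 1.06 V

At node B, R3 is in parallel with the load: R3‖R_L = 816.0 Ω.
Below node A the resistance is R2 + (R3‖R_L) = 18820 Ω, so V_A = 32.5 × 18820/24970 = 24.49 V.
Then V_B = V_A × (R3‖R_L)/(R2 + R3‖R_L) = 24.49 × 816.0/18820 = 1.06 V.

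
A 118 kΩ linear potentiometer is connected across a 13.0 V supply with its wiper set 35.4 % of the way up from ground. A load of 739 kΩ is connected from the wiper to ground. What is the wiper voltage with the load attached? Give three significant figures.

V ≈ 4.44 V

The wiper splits the pot into (1−α)R = 76.23 kΩ above and αR = 41.77 kΩ below.
Lower section ‖ load = 39.54 kΩ.
V_wiper = 13.0 × 39.54/(76.23 + 39.54) = 4.44 V.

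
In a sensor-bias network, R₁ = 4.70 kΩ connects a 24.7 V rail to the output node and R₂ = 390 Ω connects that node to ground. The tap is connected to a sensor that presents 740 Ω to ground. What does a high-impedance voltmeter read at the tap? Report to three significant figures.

V_out ≈ 1.27 V

The load sits in parallel with R₂: R₂‖R_L = (390 × 740) / (390 + 740) = 255.4 Ω.
V_out = 24.7 × 255.4 / (4700 + 255.4) = 24.7 × 255.4/4955 = 1.27 V.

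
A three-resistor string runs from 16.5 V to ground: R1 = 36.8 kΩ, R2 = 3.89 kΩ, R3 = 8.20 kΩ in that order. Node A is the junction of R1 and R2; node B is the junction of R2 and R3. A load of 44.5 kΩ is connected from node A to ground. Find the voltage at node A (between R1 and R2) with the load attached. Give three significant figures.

V ≈ 3.39 V

Below node A the series string R2+R3 = 12.09 kΩ sits in parallel with the 44.5 kΩ load: 9.507 kΩ.
V_A = 16.5 × 9.507/(36.8 + 9.507) = 3.39 V.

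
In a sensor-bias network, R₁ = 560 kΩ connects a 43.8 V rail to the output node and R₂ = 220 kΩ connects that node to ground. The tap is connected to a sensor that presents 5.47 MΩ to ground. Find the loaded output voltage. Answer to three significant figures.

The load sits in parallel with R₂: R₂‖R_L = (220 × 5470) / (220 + 5470) = 211.5 kΩ.
V_out = 43.8 × 211.5 / (560 + 211.5) = 43.8 × 211.5/771.5 = 12.0 V.

V_out ≈ 12.0 V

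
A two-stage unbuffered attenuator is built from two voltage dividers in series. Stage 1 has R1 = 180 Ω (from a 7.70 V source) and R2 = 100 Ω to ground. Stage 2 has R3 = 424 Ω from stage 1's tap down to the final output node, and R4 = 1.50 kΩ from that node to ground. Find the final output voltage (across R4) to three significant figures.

V_out ≈ 2.07 V

Stage 2 presents R3+R4 = 1924 Ω as a load on stage 1's tap.
Stage 1's lower leg becomes R2‖(R3+R4) = 95.06 Ω, so V_mid = 7.70 × 95.06/275.1 = 2.661 V.
Stage 2 is itself unloaded: V_out = V_mid × R4/(R3+R4) = 2.661 × 1500/1924 = 2.07 V.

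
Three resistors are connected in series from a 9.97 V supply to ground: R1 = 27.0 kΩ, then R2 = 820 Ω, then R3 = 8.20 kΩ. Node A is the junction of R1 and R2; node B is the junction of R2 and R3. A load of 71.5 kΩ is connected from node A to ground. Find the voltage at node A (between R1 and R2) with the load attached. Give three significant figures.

Below node A the series string R2+R3 = 9020 Ω sits in parallel with the 71500 Ω load: 8010 Ω.
V_A = 9.97 × 8010/(27000 + 8010) = 2.28 V.

V ≈ 2.28 V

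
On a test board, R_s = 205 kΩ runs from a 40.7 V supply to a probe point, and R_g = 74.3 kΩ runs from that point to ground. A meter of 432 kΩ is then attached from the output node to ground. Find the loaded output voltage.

V_out ≈ 9.61 V

The load sits in parallel with R_g: R_g‖R_L = (74.3 × 432) / (74.3 + 432) = 63.40 kΩ.
V_out = 40.7 × 63.40 / (205 + 63.40) = 40.7 × 63.40/268.4 = 9.61 V.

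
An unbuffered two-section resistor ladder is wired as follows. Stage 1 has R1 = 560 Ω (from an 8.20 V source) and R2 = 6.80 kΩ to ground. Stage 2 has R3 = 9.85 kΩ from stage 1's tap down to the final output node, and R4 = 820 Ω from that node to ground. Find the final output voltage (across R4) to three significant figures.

Stage 2 presents R3+R4 = 10670 Ω as a load on stage 1's tap.
Stage 1's lower leg becomes R2‖(R3+R4) = 4153 Ω, so V_mid = 8.20 × 4153/4713 = 7.226 V.
Stage 2 is itself unloaded: V_out = V_mid × R4/(R3+R4) = 7.226 × 820/10670 = 0.555 V.

V_out ≈ 0.555 V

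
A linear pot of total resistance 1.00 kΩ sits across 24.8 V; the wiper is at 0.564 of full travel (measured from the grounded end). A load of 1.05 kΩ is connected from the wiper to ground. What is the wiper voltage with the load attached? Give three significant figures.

V ≈ 11.3 V

The wiper splits the pot into (1−α)R = 436.0 Ω above and αR = 564.0 Ω below.
Lower section ‖ load = 366.9 Ω.
V_wiper = 24.8 × 366.9/(436.0 + 366.9) = 11.3 V.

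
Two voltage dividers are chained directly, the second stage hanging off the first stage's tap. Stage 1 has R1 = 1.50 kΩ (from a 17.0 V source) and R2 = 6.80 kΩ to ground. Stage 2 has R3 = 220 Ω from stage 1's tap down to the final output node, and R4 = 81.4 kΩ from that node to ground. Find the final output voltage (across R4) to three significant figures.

V_out ≈ 13.7 V

Stage 2 presents R3+R4 = 81620 Ω as a load on stage 1's tap.
Stage 1's lower leg becomes R2‖(R3+R4) = 6277 Ω, so V_mid = 17.0 × 6277/7777 = 13.72 V.
Stage 2 is itself unloaded: V_out = V_mid × R4/(R3+R4) = 13.72 × 81400/81620 = 13.7 V.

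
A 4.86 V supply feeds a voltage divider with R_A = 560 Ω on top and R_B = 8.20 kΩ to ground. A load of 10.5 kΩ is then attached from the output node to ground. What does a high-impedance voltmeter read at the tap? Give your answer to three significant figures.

The load sits in parallel with R_B: R_B‖R_L = (8200 × 10500) / (8200 + 10500) = 4604 Ω.
V_out = 4.86 × 4604 / (560 + 4604) = 4.86 × 4604/5164 = 4.33 V.
(Unloaded it would have been 4.55 V.)

V_out ≈ 4.33 V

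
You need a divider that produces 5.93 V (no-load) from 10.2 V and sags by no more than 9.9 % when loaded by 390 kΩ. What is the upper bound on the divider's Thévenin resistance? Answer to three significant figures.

Loading drop = R_th/(R_th + R_L) ≤ 0.0990, so R_th ≤ R_L · ε/(1−ε) = 390 kΩ × 0.0990/0.9010 = 42.9 kΩ.

R_th ≤ 42.9 kΩ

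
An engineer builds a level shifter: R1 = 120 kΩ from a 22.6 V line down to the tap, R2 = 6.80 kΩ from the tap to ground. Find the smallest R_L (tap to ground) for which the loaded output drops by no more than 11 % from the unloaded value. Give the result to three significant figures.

Output resistance R_th = R1‖R2 = (120 × 6.80)/126.8 = 6.435 kΩ.
The fractional drop is R_th/(R_th + R_L); requiring this ≤ 0.110 gives R_L ≥ R_th(1/0.110 − 1) = 6.435 × 8.091 = 52.1 kΩ.

R_L(min) ≈ 52.1 kΩ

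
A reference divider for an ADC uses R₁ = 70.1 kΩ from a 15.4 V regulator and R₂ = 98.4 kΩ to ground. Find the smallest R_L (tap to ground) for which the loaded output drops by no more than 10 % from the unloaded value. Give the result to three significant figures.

Output resistance R_th = R₁‖R₂ = (70.1 × 98.4)/168.5 = 40.94 kΩ.
The fractional drop is R_th/(R_th + R_L); requiring this ≤ 0.100 gives R_L ≥ R_th(1/0.100 − 1) = 40.94 × 9.000 = 368 kΩ.

R_L(min) ≈ 368 kΩ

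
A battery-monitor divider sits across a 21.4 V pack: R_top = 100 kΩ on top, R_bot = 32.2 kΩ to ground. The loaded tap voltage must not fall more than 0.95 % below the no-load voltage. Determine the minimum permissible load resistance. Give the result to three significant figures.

R_L(min) ≈ 2.54 MΩ

Output resistance R_th = R_top‖R_bot = (100 × 32.2)/132.2 = 24.36 kΩ.
The fractional drop is R_th/(R_th + R_L); requiring this ≤ 0.00950 gives R_L ≥ R_th(1/0.00950 − 1) = 24.36 × 104.3 = 2.54 MΩ.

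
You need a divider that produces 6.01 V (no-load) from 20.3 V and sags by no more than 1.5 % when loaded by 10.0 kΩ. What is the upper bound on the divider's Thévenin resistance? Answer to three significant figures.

R_th ≤ 152 Ω

Loading drop = R_th/(R_th + R_L) ≤ 0.0150, so R_th ≤ R_L · ε/(1−ε) = 10.0 kΩ × 0.0150/0.9850 = 152 Ω.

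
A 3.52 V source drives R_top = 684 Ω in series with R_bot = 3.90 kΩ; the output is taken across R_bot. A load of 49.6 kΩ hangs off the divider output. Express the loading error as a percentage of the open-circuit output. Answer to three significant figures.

The divider's output (Thévenin) resistance is R_top‖R_bot = 581.9 Ω.
Fractional drop under load = R_th/(R_th + R_L) = 581.9 / (581.9 + 49600) = 0.01160.
So the output falls by 1.16 %.

1.16 %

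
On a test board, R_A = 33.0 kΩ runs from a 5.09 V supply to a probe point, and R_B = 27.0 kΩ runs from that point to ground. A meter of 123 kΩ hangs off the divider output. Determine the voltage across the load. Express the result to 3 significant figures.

The load sits in parallel with R_B: R_B‖R_L = (27.0 × 123) / (27.0 + 123) = 22.14 kΩ.
V_out = 5.09 × 22.14 / (33.0 + 22.14) = 5.09 × 22.14/55.14 = 2.04 V.
(Unloaded it would have been 2.29 V.)

V_out ≈ 2.04 V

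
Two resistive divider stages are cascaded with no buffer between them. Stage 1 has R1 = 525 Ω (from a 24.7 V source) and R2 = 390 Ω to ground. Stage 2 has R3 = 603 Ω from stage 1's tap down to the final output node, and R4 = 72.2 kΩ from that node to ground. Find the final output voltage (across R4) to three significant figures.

V_out ≈ 10.4 V

Stage 2 presents R3+R4 = 72800 Ω as a load on stage 1's tap.
Stage 1's lower leg becomes R2‖(R3+R4) = 387.9 Ω, so V_mid = 24.7 × 387.9/912.9 = 10.50 V.
Stage 2 is itself unloaded: V_out = V_mid × R4/(R3+R4) = 10.50 × 72200/72800 = 10.4 V.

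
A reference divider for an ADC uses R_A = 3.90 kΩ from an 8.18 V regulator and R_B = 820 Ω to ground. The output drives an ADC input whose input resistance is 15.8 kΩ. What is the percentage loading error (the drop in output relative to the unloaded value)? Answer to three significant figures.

4.11 %

The divider's output (Thévenin) resistance is R_A‖R_B = 677.5 Ω.
Fractional drop under load = R_th/(R_th + R_L) = 677.5 / (677.5 + 15800) = 0.04112.
So the output falls by 4.11 %.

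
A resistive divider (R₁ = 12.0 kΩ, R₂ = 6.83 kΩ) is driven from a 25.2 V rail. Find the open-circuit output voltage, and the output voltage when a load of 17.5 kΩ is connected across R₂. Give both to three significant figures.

Open-circuit: V = 25.2 × 6.83/(12.0 + 6.83) = 9.14 V.
With the load, R₂ becomes R₂‖R_L = 4.913 kΩ, so V = 25.2 × 4.913/16.91 = 7.32 V.

Unloaded: 9.14 V; loaded: 7.32 V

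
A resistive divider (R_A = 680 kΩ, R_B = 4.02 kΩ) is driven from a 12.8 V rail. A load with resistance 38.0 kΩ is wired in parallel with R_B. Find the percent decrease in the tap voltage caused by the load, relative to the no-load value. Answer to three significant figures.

Unloaded V = 12.8 × 4.02/684.0 = 0.075226 V.
Loaded: R_B‖R_L = 3.635 kΩ, giving V = 12.8 × 3.635/683.6 = 0.068067 V.
Drop = (0.075226 − 0.068067) / 0.075226 = 9.52 %.

9.52 %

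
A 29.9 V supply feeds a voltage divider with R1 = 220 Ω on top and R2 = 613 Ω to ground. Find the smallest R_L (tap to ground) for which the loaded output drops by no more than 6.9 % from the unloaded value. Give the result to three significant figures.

R_L(min) ≈ 2.18 kΩ

Output resistance R_th = R1‖R2 = (220 × 613)/833.0 = 161.9 Ω.
The fractional drop is R_th/(R_th + R_L); requiring this ≤ 0.0690 gives R_L ≥ R_th(1/0.0690 − 1) = 161.9 × 13.49 = 2.18 kΩ.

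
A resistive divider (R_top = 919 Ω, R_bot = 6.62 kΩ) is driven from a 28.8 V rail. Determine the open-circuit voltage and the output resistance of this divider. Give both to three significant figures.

V_th is the open-circuit tap voltage: 28.8 × 6620/(919 + 6620) = 25.3 V.
With the supply zeroed, R_top and R_bot appear in parallel from the tap: R_th = R_top‖R_bot = (919 × 6620)/7539 = 807 Ω.

V_th = 25.3 V, R_th = 807 Ω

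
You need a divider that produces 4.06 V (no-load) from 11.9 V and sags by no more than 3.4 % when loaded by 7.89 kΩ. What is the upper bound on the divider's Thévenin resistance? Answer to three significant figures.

R_th ≤ 278 Ω

Loading drop = R_th/(R_th + R_L) ≤ 0.0340, so R_th ≤ R_L · ε/(1−ε) = 7.89 kΩ × 0.0340/0.9660 = 278 Ω.
(Any R1, R2 with R2/(R1+R2) = 0.341 and R1‖R2 ≤ 278 Ω will meet the spec.)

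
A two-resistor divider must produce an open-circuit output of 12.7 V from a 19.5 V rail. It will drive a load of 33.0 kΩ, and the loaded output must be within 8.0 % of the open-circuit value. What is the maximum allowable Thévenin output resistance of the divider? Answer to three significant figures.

Loading drop = R_th/(R_th + R_L) ≤ 0.0800, so R_th ≤ R_L · ε/(1−ε) = 33.0 kΩ × 0.0800/0.9200 = 2.87 kΩ.
(Any R1, R2 with R2/(R1+R2) = 0.651 and R1‖R2 ≤ 2.87 kΩ will meet the spec.)

R_th ≤ 2.87 kΩ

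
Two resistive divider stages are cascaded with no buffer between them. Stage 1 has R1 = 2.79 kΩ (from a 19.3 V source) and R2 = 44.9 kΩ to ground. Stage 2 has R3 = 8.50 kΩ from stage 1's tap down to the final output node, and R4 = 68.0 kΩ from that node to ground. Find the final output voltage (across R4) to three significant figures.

Stage 2 presents R3+R4 = 76.50 kΩ as a load on stage 1's tap.
Stage 1's lower leg becomes R2‖(R3+R4) = 28.29 kΩ, so V_mid = 19.3 × 28.29/31.08 = 17.57 V.
Stage 2 is itself unloaded: V_out = V_mid × R4/(R3+R4) = 17.57 × 68.0/76.50 = 15.6 V.

V_out ≈ 15.6 V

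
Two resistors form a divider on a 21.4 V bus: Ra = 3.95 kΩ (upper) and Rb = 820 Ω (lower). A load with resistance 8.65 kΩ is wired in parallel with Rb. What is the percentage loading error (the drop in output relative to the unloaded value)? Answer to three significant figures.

7.28 %

The divider's output (Thévenin) resistance is Ra‖Rb = 679.0 Ω.
Fractional drop under load = R_th/(R_th + R_L) = 679.0 / (679.0 + 8650) = 0.07279.
So the output falls by 7.28 %.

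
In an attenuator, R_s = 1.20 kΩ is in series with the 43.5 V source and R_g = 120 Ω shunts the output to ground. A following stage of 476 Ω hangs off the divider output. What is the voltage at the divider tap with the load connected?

The load sits in parallel with R_g: R_g‖R_L = (120 × 476) / (120 + 476) = 95.84 Ω.
V_out = 43.5 × 95.84 / (1200 + 95.84) = 43.5 × 95.84/1296 = 3.22 V.

V_out ≈ 3.22 V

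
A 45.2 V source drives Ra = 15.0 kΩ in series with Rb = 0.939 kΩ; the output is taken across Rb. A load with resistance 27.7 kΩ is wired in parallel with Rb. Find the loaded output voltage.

V_out ≈ 2.58 V

The load sits in parallel with Rb: Rb‖R_L = (939 × 27700) / (939 + 27700) = 908.2 Ω.
V_out = 45.2 × 908.2 / (15000 + 908.2) = 45.2 × 908.2/15910 = 2.58 V.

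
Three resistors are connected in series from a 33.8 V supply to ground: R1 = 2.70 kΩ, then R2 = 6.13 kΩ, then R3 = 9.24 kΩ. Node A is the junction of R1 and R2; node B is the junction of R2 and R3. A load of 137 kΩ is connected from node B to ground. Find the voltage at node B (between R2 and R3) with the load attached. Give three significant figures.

V ≈ 16.7 V

At node B, R3 is in parallel with the load: R3‖R_L = 8.656 kΩ.
Below node A the resistance is R2 + (R3‖R_L) = 14.79 kΩ, so V_A = 33.8 × 14.79/17.49 = 28.58 V.
Then V_B = V_A × (R3‖R_L)/(R2 + R3‖R_L) = 28.58 × 8.656/14.79 = 16.7 V.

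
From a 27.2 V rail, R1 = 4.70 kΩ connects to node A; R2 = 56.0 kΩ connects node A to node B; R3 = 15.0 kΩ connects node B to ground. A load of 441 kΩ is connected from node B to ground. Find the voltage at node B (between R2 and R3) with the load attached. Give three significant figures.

V ≈ 5.25 V

At node B, R3 is in parallel with the load: R3‖R_L = 14.51 kΩ.
Below node A the resistance is R2 + (R3‖R_L) = 70.51 kΩ, so V_A = 27.2 × 70.51/75.21 = 25.50 V.
Then V_B = V_A × (R3‖R_L)/(R2 + R3‖R_L) = 25.50 × 14.51/70.51 = 5.25 V.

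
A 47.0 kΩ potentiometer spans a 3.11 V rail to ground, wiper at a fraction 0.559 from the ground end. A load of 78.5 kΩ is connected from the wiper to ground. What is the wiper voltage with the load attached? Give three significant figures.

V ≈ 1.51 V

The wiper splits the pot into (1−α)R = 20.73 kΩ above and αR = 26.27 kΩ below.
Lower section ‖ load = 19.68 kΩ.
V_wiper = 3.11 × 19.68/(20.73 + 19.68) = 1.51 V.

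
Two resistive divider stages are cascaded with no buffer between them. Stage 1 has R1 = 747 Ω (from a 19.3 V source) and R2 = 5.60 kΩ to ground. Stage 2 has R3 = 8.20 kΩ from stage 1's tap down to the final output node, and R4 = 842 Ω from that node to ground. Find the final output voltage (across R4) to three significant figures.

Stage 2 presents R3+R4 = 9042 Ω as a load on stage 1's tap.
Stage 1's lower leg becomes R2‖(R3+R4) = 3458 Ω, so V_mid = 19.3 × 3458/4205 = 15.87 V.
Stage 2 is itself unloaded: V_out = V_mid × R4/(R3+R4) = 15.87 × 842/9042 = 1.48 V.

V_out ≈ 1.48 V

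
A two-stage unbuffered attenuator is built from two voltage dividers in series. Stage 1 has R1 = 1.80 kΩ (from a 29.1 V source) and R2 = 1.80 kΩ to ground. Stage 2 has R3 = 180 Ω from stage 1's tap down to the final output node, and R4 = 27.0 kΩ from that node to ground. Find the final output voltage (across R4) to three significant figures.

Stage 2 presents R3+R4 = 27180 Ω as a load on stage 1's tap.
Stage 1's lower leg becomes R2‖(R3+R4) = 1688 Ω, so V_mid = 29.1 × 1688/3488 = 14.08 V.
Stage 2 is itself unloaded: V_out = V_mid × R4/(R3+R4) = 14.08 × 27000/27180 = 14.0 V.

V_out ≈ 14.0 V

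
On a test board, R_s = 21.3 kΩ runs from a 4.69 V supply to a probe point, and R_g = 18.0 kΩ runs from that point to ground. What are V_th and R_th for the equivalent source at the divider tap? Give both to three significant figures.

V_th = 2.15 V, R_th = 9.76 kΩ

V_th is the open-circuit tap voltage: 4.69 × 18.0/(21.3 + 18.0) = 2.15 V.
With the supply zeroed, R_s and R_g appear in parallel from the tap: R_th = R_s‖R_g = (21.3 × 18.0)/39.30 = 9.76 kΩ.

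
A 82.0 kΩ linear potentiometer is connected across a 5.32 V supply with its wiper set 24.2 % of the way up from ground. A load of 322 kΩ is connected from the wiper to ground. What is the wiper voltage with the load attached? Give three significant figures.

The wiper splits the pot into (1−α)R = 62.16 kΩ above and αR = 19.84 kΩ below.
Lower section ‖ load = 18.69 kΩ.
V_wiper = 5.32 × 18.69/(62.16 + 18.69) = 1.23 V.

V ≈ 1.23 V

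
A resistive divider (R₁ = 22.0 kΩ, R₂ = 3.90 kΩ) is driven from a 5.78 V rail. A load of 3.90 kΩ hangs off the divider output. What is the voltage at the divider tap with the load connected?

The load sits in parallel with R₂: R₂‖R_L = (3.90 × 3.90) / (3.90 + 3.90) = 1.950 kΩ.
V_out = 5.78 × 1.950 / (22.0 + 1.950) = 5.78 × 1.950/23.95 = 0.471 V.

V_out ≈ 0.471 V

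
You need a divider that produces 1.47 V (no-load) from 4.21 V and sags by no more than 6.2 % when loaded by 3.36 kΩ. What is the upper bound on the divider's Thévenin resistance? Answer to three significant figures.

R_th ≤ 222 Ω

Loading drop = R_th/(R_th + R_L) ≤ 0.0620, so R_th ≤ R_L · ε/(1−ε) = 3.36 kΩ × 0.0620/0.9380 = 222 Ω.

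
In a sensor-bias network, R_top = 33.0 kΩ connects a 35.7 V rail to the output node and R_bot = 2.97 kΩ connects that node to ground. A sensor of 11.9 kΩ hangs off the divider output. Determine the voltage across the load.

V_out ≈ 2.40 V

The load sits in parallel with R_bot: R_bot‖R_L = (2.97 × 11.9) / (2.97 + 11.9) = 2.377 kΩ.
V_out = 35.7 × 2.377 / (33.0 + 2.377) = 35.7 × 2.377/35.38 = 2.40 V.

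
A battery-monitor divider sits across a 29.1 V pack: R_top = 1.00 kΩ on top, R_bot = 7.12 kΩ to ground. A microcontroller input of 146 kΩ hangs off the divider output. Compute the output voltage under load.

The load sits in parallel with R_bot: R_bot‖R_L = (7.12 × 146) / (7.12 + 146) = 6.789 kΩ.
V_out = 29.1 × 6.789 / (1.00 + 6.789) = 29.1 × 6.789/7.789 = 25.4 V.

V_out ≈ 25.4 V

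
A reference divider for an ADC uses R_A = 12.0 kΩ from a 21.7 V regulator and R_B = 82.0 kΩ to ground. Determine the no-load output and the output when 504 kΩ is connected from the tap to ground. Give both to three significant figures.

Unloaded: 18.9 V; loaded: 18.5 V

Open-circuit: V = 21.7 × 82.0/(12.0 + 82.0) = 18.9 V.
With the load, R_B becomes R_B‖R_L = 70.53 kΩ, so V = 21.7 × 70.53/82.53 = 18.5 V.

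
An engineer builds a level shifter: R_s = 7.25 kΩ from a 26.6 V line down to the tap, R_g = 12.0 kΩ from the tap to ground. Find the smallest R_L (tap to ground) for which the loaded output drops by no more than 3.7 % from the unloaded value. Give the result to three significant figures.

Output resistance R_th = R_s‖R_g = (7.25 × 12.0)/19.25 = 4.519 kΩ.
The fractional drop is R_th/(R_th + R_L); requiring this ≤ 0.0370 gives R_L ≥ R_th(1/0.0370 − 1) = 4.519 × 26.03 = 118 kΩ.

R_L(min) ≈ 118 kΩ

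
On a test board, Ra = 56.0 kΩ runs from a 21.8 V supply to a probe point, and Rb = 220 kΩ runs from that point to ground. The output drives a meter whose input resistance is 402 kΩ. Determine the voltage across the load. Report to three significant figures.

The load sits in parallel with Rb: Rb‖R_L = (220 × 402) / (220 + 402) = 142.2 kΩ.
V_out = 21.8 × 142.2 / (56.0 + 142.2) = 21.8 × 142.2/198.2 = 15.6 V.

V_out ≈ 15.6 V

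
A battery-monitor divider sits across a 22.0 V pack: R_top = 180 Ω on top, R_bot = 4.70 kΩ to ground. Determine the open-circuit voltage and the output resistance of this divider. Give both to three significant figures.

V_th = 21.2 V, R_th = 173 Ω

V_th is the open-circuit tap voltage: 22.0 × 4700/(180 + 4700) = 21.2 V.
With the supply zeroed, R_top and R_bot appear in parallel from the tap: R_th = R_top‖R_bot = (180 × 4700)/4880 = 173 Ω.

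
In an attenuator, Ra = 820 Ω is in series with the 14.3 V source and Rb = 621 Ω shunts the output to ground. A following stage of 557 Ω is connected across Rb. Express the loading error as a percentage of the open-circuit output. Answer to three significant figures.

38.8 %

The divider's output (Thévenin) resistance is Ra‖Rb = 353.4 Ω.
Fractional drop under load = R_th/(R_th + R_L) = 353.4 / (353.4 + 557) = 0.3882.
So the output falls by 38.8 %.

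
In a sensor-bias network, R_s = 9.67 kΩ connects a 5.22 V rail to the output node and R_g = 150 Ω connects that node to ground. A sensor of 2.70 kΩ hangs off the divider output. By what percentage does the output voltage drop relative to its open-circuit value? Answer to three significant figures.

The divider's output (Thévenin) resistance is R_s‖R_g = 147.7 Ω.
Fractional drop under load = R_th/(R_th + R_L) = 147.7 / (147.7 + 2700) = 0.05187.
So the output falls by 5.19 %.

5.19 %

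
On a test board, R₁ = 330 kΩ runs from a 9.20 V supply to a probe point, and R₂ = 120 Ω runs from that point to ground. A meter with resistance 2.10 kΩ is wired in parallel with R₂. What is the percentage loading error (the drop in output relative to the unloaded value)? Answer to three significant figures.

5.40 %

The divider's output (Thévenin) resistance is R₁‖R₂ = 120.0 Ω.
Fractional drop under load = R_th/(R_th + R_L) = 120.0 / (120.0 + 2100) = 0.05404.
So the output falls by 5.40 %.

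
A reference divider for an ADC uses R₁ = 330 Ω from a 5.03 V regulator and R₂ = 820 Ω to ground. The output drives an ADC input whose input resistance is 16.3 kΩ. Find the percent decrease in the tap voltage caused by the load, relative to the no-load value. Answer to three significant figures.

The divider's output (Thévenin) resistance is R₁‖R₂ = 235.3 Ω.
Fractional drop under load = R_th/(R_th + R_L) = 235.3 / (235.3 + 16300) = 0.01423.
So the output falls by 1.42 %.

1.42 %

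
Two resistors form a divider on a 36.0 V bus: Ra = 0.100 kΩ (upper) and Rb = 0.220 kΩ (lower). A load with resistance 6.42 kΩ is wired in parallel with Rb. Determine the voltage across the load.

V_out ≈ 24.5 V

The load sits in parallel with Rb: Rb‖R_L = (220 × 6420) / (220 + 6420) = 212.7 Ω.
V_out = 36.0 × 212.7 / (100 + 212.7) = 36.0 × 212.7/312.7 = 24.5 V.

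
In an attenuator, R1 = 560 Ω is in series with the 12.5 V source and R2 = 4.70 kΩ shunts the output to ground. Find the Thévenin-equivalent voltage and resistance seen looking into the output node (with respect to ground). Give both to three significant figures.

V_th is the open-circuit tap voltage: 12.5 × 4700/(560 + 4700) = 11.2 V.
With the supply zeroed, R1 and R2 appear in parallel from the tap: R_th = R1‖R2 = (560 × 4700)/5260 = 500 Ω.

V_th = 11.2 V, R_th = 500 Ω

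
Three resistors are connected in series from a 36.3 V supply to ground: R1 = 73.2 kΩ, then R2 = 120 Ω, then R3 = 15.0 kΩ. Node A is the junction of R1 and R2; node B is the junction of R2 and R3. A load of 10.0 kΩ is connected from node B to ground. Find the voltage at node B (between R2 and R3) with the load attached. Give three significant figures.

At node B, R3 is in parallel with the load: R3‖R_L = 6000 Ω.
Below node A the resistance is R2 + (R3‖R_L) = 6120 Ω, so V_A = 36.3 × 6120/79320 = 2.801 V.
Then V_B = V_A × (R3‖R_L)/(R2 + R3‖R_L) = 2.801 × 6000/6120 = 2.75 V.

V ≈ 2.75 V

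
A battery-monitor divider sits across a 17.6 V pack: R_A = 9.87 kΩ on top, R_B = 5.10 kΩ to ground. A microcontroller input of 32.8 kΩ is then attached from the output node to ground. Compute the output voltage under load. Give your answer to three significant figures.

V_out ≈ 5.44 V

The load sits in parallel with R_B: R_B‖R_L = (5.10 × 32.8) / (5.10 + 32.8) = 4.414 kΩ.
V_out = 17.6 × 4.414 / (9.87 + 4.414) = 17.6 × 4.414/14.28 = 5.44 V.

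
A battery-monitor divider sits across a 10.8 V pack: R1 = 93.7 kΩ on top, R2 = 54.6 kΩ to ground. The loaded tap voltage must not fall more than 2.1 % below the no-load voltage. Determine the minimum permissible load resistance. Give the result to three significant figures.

Output resistance R_th = R1‖R2 = (93.7 × 54.6)/148.3 = 34.50 kΩ.
The fractional drop is R_th/(R_th + R_L); requiring this ≤ 0.0210 gives R_L ≥ R_th(1/0.0210 − 1) = 34.50 × 46.62 = 1.61 MΩ.

R_L(min) ≈ 1.61 MΩ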